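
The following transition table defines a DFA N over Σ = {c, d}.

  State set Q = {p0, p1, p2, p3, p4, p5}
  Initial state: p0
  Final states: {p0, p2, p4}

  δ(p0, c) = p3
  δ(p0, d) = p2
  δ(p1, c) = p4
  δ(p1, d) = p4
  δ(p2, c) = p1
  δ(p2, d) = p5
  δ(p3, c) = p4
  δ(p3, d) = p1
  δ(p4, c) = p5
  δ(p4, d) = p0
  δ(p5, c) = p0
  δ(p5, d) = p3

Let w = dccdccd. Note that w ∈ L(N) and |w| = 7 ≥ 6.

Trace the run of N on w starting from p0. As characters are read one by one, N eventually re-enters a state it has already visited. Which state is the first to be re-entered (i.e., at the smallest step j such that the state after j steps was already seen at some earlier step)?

Run of N on w = d c c d c c d:
  step 0: p0  (start)
  step 1: p2  (read d: p0→p2)
  step 2: p1  (read c: p2→p1)
  step 3: p4  (read c: p1→p4)
  step 4: p0  (read d: p4→p0)   ← first repeat (p0 seen earlier)
  step 5: p3  (read c: p0→p3)
  step 6: p4  (read c: p3→p4)
  step 7: p0  (read d: p4→p0)

The earliest repeat is at step j = 4: N is in p0, which it already visited at step i = 0.
With |Q| = 6, pigeonhole forces a state repeat no later than step 6; the substring read between the first and second visits to that state can be pumped.

p0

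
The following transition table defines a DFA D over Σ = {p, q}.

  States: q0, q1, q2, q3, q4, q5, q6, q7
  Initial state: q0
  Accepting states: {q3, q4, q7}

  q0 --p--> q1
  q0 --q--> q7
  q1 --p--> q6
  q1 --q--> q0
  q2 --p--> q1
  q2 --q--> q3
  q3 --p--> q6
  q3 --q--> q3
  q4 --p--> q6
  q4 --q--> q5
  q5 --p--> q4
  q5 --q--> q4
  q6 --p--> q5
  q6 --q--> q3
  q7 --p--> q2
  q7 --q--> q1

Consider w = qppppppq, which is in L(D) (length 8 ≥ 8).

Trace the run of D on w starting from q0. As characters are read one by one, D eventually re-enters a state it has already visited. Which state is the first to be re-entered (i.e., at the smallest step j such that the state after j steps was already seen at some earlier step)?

State sequence: q0 -q-> q7 -p-> q2 -p-> q1 -p-> q6 -p-> q5 -p-> q4 -p-> q6 -q-> q3
First repeat at step 7: q6 was already visited.

The earliest repeat is at step j = 7: D is in q6, which it already visited at step i = 4.
Pumping length from the standard proof: p = 8 (the number of states). The repeated state found above gives |xy| = j ≤ 8 and |y| = j − i ≥ 1.

q6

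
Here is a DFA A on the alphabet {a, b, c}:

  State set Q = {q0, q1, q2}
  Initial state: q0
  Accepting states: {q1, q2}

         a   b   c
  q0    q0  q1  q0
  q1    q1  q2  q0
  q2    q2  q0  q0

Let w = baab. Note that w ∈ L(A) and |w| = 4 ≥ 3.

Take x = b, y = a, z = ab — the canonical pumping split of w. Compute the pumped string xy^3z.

xy^3z = b·a·a·a·ab = baaaab.
Reading y = a takes A from q1 back to q1, so after x·y·y·y the machine is still in q1, and z then leads to the accepting state q2. Hence baaaab ∈ L(A).

baaaab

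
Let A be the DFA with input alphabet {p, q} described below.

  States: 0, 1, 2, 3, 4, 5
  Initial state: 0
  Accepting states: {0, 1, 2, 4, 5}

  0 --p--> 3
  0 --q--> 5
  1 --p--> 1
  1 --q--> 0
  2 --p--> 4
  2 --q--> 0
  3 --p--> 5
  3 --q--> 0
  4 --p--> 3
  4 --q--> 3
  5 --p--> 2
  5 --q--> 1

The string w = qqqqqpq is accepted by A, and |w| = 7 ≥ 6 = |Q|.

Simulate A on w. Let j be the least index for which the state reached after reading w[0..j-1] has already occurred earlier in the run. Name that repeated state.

Run of A on w = q q q q q p q:
  step 0: 0  (start)
  step 1: 5  (read q: 0→5)
  step 2: 1  (read q: 5→1)
  step 3: 0  (read q: 1→0)   ← first repeat (0 seen earlier)
  step 4: 5  (read q: 0→5)
  step 5: 1  (read q: 5→1)
  step 6: 1  (read p: 1→1)
  step 7: 0  (read q: 1→0)

The earliest repeat is at step j = 3: A is in 0, which it already visited at step i = 0.

0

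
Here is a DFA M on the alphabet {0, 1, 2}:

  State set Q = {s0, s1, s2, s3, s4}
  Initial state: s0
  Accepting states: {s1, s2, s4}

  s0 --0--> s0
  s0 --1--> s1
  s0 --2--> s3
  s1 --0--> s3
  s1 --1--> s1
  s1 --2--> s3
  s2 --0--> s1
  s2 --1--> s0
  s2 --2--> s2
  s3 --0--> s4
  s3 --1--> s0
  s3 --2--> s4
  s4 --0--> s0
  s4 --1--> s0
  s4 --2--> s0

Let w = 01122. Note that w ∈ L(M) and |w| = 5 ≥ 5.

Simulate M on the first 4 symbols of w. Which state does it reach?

s3

Run of M on the first 4 characters of w = 0 1 1 2:
  step 0: s0  (start)
  step 1: s0  (read 0: s0→s0)
  step 2: s1  (read 1: s0→s1)
  step 3: s1  (read 1: s1→s1)
  step 4: s3  (read 2: s1→s3)

After reading 4 characters, M is in state s3.
(This kind of state-tracing is the core of the pumping-lemma construction: with 5 states, pigeonhole forces a repeat within the first 5 steps.)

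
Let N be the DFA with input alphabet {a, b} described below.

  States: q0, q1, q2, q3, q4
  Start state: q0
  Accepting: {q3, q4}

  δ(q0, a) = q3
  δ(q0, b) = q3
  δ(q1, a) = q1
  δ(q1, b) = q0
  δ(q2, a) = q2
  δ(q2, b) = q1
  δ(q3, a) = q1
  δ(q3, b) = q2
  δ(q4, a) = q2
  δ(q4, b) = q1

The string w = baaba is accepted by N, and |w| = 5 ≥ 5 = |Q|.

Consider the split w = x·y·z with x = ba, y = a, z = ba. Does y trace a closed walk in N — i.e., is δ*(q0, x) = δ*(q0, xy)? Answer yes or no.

yes

State sequence: q0 -b-> q3 -a-> q1 -a-> q1

After x (step 2): q1. After xy (step 3): q1.
They match, so y = a drives N around a cycle from q1 back to itself; pumping y any number of times keeps N in q1 before reading z, and xyⁱz ∈ L(N) for every i ≥ 0.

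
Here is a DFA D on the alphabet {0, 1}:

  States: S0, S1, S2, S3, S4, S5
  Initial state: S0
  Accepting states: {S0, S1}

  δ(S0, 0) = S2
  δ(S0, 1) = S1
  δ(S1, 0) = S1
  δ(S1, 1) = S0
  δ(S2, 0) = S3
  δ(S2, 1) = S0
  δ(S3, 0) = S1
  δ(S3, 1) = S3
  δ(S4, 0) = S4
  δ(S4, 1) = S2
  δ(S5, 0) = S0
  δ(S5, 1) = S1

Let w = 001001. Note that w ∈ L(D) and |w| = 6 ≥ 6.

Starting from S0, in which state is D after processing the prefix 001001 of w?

S0

State sequence: S0 -0-> S2 -0-> S3 -1-> S3 -0-> S1 -0-> S1 -1-> S0

After reading 6 characters, D is in state S0.
(This kind of state-tracing is the core of the pumping-lemma construction: with 6 states, pigeonhole forces a repeat within the first 6 steps.)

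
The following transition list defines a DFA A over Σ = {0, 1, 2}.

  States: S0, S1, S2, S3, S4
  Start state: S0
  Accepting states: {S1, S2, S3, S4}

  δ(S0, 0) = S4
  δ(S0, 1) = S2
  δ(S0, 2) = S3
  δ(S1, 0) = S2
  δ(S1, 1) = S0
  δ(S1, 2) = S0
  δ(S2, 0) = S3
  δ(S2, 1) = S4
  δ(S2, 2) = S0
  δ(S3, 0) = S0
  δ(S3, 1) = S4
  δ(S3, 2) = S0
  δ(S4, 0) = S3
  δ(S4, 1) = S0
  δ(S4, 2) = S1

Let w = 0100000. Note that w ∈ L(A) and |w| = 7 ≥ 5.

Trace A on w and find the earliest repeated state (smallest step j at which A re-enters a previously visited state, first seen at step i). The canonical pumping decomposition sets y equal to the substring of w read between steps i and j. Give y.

01

State sequence: S0 -0-> S4 -1-> S0 -0-> S4 -0-> S3 -0-> S0 -0-> S4 -0-> S3
First repeat at step 2: S0 was already visited.

So i = 0, j = 2, giving x = w[0:0] = ε, y = w[0:2] = 01, z = w[2:7] = 00000.
Check: |xy| = 2 ≤ 5 and |y| = 2 ≥ 1. Reading y takes A from S0 back to S0, so every xyⁱz is accepted.
Pumping length from the standard proof: p = 5 (the number of states). The repeated state found above gives |xy| = j ≤ 5 and |y| = j − i ≥ 1.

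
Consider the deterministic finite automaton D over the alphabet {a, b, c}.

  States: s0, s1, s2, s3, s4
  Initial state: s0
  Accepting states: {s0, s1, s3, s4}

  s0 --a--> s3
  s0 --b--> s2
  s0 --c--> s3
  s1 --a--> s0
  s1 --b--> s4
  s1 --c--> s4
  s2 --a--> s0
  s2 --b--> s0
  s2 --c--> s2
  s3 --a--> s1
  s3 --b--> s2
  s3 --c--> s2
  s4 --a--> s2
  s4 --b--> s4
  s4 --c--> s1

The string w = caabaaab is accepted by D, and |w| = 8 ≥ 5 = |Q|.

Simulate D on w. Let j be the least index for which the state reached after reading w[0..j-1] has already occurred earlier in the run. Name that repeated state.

s0

Run of D on w = c a a b a a a b:
  step 0: s0  (start)
  step 1: s3  (read c: s0→s3)
  step 2: s1  (read a: s3→s1)
  step 3: s0  (read a: s1→s0)   ← first repeat (s0 seen earlier)
  step 4: s2  (read b: s0→s2)
  step 5: s0  (read a: s2→s0)
  step 6: s3  (read a: s0→s3)
  step 7: s1  (read a: s3→s1)
  step 8: s4  (read b: s1→s4)

The earliest repeat is at step j = 3: D is in s0, which it already visited at step i = 0.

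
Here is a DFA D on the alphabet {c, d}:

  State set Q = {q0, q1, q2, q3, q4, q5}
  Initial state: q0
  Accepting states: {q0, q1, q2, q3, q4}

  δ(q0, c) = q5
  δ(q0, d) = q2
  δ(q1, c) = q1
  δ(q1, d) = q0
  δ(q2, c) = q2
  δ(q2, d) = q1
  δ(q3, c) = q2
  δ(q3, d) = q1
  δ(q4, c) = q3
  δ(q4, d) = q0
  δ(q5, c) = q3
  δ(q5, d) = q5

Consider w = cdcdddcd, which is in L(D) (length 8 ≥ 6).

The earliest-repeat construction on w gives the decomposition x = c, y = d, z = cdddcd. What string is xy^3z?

xy^3z = c·d·d·d·cdddcd = cdddcdddcd.
Reading y = d takes D from q5 back to q5, so after x·y·y·y the machine is still in q5, and z then leads to the accepting state q1. Hence cdddcdddcd ∈ L(D).

cdddcdddcd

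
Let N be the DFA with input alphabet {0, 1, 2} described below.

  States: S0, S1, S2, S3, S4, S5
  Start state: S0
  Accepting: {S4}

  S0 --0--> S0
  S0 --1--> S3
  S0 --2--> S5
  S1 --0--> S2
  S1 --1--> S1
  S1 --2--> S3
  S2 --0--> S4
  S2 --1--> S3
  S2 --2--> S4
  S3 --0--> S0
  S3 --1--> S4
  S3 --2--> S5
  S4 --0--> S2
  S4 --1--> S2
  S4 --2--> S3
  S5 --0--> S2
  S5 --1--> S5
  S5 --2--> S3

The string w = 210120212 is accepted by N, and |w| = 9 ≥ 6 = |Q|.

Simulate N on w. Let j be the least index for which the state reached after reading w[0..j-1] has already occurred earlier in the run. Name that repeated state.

S5

Run of N on w = 2 1 0 1 2 0 2 1 2:
  step 0: S0  (start)
  step 1: S5  (read 2: S0→S5)
  step 2: S5  (read 1: S5→S5)   ← first repeat (S5 seen earlier)
  step 3: S2  (read 0: S5→S2)
  step 4: S3  (read 1: S2→S3)
  step 5: S5  (read 2: S3→S5)
  step 6: S2  (read 0: S5→S2)
  step 7: S4  (read 2: S2→S4)
  step 8: S2  (read 1: S4→S2)
  step 9: S4  (read 2: S2→S4)

The earliest repeat is at step j = 2: N is in S5, which it already visited at step i = 1.
Pumping length from the standard proof: p = 6 (the number of states). The repeated state found above gives |xy| = j ≤ 6 and |y| = j − i ≥ 1.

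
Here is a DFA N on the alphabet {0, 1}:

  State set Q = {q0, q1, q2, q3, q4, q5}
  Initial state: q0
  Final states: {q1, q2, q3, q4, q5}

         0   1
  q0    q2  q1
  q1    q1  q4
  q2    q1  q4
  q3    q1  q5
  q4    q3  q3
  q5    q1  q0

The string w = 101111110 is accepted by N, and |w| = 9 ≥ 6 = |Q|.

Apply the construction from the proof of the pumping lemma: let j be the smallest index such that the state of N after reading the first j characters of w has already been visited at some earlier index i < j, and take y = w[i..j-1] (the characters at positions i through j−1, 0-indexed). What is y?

Run of N on w = 1 0 1 1 1 1 1 1 0:
  step 0: q0  (start)
  step 1: q1  (read 1: q0→q1)
  step 2: q1  (read 0: q1→q1)   ← first repeat (q1 seen earlier)
  step 3: q4  (read 1: q1→q4)
  step 4: q3  (read 1: q4→q3)
  step 5: q5  (read 1: q3→q5)
  step 6: q0  (read 1: q5→q0)
  step 7: q1  (read 1: q0→q1)
  step 8: q4  (read 1: q1→q4)
  step 9: q3  (read 0: q4→q3)

So i = 1, j = 2, giving x = w[0:1] = 1, y = w[1:2] = 0, z = w[2:9] = 1111110.
Check: |xy| = 2 ≤ 6 and |y| = 1 ≥ 1. Reading y takes N from q1 back to q1, so every xyⁱz is accepted.

0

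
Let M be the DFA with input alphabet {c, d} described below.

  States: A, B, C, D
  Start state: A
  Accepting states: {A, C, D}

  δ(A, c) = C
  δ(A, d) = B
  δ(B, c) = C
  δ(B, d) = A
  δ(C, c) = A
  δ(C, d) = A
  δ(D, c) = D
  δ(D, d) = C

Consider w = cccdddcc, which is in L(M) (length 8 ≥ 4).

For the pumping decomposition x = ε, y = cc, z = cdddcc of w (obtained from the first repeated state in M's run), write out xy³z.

xy^3z = ε·cc·cc·cc·cdddcc = cccccccdddcc.
Reading y = cc takes M from A back to A, so after x·y·y·y the machine is still in A, and z then leads to the accepting state A. Hence cccccccdddcc ∈ L(M).

cccccccdddcc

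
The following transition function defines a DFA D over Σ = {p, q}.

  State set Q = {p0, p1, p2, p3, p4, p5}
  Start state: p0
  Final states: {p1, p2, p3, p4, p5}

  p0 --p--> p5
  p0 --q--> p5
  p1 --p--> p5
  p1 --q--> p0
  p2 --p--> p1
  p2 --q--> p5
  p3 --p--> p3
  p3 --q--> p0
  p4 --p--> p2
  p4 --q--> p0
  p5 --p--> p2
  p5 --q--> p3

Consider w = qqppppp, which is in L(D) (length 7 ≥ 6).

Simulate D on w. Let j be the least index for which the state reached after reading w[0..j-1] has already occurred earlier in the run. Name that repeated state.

p3

Run of D on w = q q p p p p p:
  step 0: p0  (start)
  step 1: p5  (read q: p0→p5)
  step 2: p3  (read q: p5→p3)
  step 3: p3  (read p: p3→p3)   ← first repeat (p3 seen earlier)
  step 4: p3  (read p: p3→p3)
  step 5: p3  (read p: p3→p3)
  step 6: p3  (read p: p3→p3)
  step 7: p3  (read p: p3→p3)

The earliest repeat is at step j = 3: D is in p3, which it already visited at step i = 2.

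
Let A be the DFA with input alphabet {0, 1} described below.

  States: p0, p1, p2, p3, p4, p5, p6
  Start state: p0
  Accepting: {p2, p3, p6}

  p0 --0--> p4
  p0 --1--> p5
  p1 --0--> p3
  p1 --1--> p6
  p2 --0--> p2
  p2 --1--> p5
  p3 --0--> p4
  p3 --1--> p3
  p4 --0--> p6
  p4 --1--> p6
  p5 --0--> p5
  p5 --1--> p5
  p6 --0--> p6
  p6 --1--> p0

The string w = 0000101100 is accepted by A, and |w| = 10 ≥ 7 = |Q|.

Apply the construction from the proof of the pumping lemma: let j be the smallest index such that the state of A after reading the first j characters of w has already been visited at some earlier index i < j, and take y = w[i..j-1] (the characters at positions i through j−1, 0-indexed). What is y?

State sequence: p0 -0-> p4 -0-> p6 -0-> p6 -0-> p6 -1-> p0 -0-> p4 -1-> p6 -1-> p0 -0-> p4 -0-> p6
First repeat at step 3: p6 was already visited.

So i = 2, j = 3, giving x = w[0:2] = 00, y = w[2:3] = 0, z = w[3:10] = 0101100.
Check: |xy| = 3 ≤ 7 and |y| = 1 ≥ 1. Reading y takes A from p6 back to p6, so every xyⁱz is accepted.

0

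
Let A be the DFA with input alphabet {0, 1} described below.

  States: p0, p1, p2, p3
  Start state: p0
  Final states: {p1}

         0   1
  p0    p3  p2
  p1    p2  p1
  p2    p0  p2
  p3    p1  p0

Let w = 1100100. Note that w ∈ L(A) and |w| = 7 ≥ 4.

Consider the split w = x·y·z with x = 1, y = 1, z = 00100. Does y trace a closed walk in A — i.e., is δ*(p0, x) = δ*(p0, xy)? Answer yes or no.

State sequence: p0 -1-> p2 -1-> p2

After x (step 1): p2. After xy (step 2): p2.
They match, so y = 1 drives A around a cycle from p2 back to itself; pumping y any number of times keeps A in p2 before reading z, and xyⁱz ∈ L(A) for every i ≥ 0.

yes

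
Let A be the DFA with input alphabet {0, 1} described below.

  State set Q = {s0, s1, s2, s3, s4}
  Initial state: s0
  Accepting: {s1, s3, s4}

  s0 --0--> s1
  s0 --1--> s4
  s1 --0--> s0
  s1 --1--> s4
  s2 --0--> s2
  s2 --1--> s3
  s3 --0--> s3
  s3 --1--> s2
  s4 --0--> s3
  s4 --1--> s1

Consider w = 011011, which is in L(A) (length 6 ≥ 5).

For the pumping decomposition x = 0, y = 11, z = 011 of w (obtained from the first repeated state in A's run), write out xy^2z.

01111011

xy^2z = 0·11·11·011 = 01111011.
Reading y = 11 takes A from s1 back to s1, so after x·y·y the machine is still in s1, and z then leads to the accepting state s1. Hence 01111011 ∈ L(A).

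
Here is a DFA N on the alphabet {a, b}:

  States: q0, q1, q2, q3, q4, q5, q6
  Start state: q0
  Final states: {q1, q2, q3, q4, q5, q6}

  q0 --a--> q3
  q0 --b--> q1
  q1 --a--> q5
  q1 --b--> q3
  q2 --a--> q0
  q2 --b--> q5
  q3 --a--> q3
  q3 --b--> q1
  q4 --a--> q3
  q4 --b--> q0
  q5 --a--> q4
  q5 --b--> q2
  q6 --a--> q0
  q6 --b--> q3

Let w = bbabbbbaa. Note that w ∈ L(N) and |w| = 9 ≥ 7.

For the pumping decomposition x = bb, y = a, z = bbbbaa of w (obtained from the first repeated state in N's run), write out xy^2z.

xy^2z = bb·a·a·bbbbaa = bbaabbbbaa.
Reading y = a takes N from q3 back to q3, so after x·y·y the machine is still in q3, and z then leads to the accepting state q3. Hence bbaabbbbaa ∈ L(N).

bbaabbbbaa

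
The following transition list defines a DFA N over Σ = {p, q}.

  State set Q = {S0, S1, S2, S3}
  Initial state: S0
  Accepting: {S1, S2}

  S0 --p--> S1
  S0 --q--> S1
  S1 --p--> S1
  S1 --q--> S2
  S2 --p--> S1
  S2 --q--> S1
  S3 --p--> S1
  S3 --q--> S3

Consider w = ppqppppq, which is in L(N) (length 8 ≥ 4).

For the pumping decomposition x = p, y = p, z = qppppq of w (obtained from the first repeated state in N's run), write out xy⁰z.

xy⁰z = xz = p·qppppq = pqppppq.
Reading y = p takes N from S1 back to S1, so after x the machine is still in S1, and z then leads to the accepting state S2. Hence pqppppq ∈ L(N).

pqppppq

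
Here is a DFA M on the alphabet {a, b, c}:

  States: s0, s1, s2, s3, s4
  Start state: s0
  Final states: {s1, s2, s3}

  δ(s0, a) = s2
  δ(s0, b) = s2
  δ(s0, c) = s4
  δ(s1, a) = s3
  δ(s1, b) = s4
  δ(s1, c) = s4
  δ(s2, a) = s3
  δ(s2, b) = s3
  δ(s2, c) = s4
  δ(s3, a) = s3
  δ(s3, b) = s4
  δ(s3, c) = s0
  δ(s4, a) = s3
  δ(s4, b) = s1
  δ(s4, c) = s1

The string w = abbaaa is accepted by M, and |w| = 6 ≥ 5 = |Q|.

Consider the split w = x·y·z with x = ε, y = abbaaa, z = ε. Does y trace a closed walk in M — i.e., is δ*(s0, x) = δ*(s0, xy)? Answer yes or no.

no

Run of M on the first 6 characters of w = a b b a a a:
  step 0: s0  (start)
  step 1: s2  (read a: s0→s2)
  step 2: s3  (read b: s2→s3)
  step 3: s4  (read b: s3→s4)
  step 4: s3  (read a: s4→s3)
  step 5: s3  (read a: s3→s3)
  step 6: s3  (read a: s3→s3)

After x (step 0): s0. After xy (step 6): s3.
They differ (s0 ≠ s3), so y is not a cycle from the state after x; this split is not the one the pumping-lemma construction produces, and pumping y need not keep the string in L(M).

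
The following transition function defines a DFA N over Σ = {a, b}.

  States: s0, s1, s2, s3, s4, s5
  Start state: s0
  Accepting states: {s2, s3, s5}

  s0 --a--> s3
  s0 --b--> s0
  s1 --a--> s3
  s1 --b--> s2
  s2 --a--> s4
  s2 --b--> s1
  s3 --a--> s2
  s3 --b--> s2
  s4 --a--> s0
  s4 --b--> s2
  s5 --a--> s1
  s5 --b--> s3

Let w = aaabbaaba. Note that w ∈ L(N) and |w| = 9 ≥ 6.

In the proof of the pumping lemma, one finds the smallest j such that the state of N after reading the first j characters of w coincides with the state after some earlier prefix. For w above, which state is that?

s2

State sequence: s0 -a-> s3 -a-> s2 -a-> s4 -b-> s2 -b-> s1 -a-> s3 -a-> s2 -b-> s1 -a-> s3
First repeat at step 4: s2 was already visited.

The earliest repeat is at step j = 4: N is in s2, which it already visited at step i = 2.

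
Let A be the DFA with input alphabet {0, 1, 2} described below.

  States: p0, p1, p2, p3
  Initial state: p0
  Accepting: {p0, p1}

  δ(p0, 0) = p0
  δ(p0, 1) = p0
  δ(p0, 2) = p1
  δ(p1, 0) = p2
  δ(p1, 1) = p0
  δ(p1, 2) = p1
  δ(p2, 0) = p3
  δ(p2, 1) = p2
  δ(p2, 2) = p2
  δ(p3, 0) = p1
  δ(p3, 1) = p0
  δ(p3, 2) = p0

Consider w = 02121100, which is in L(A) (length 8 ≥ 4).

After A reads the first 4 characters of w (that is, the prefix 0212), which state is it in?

Run of A on the first 4 characters of w = 0 2 1 2:
  step 0: p0  (start)
  step 1: p0  (read 0: p0→p0)
  step 2: p1  (read 2: p0→p1)
  step 3: p0  (read 1: p1→p0)
  step 4: p1  (read 2: p0→p1)

After reading 4 characters, A is in state p1.
(This kind of state-tracing is the core of the pumping-lemma construction: with 4 states, pigeonhole forces a repeat within the first 4 steps.)

p1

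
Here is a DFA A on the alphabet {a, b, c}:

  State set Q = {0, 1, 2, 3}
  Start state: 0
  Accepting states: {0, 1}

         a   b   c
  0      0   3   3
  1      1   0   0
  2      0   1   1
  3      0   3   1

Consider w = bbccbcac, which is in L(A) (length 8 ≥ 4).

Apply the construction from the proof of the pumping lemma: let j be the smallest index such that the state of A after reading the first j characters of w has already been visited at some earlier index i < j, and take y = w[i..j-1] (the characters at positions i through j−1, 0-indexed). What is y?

Run of A on w = b b c c b c a c:
  step 0: 0  (start)
  step 1: 3  (read b: 0→3)
  step 2: 3  (read b: 3→3)   ← first repeat (3 seen earlier)
  step 3: 1  (read c: 3→1)
  step 4: 0  (read c: 1→0)
  step 5: 3  (read b: 0→3)
  step 6: 1  (read c: 3→1)
  step 7: 1  (read a: 1→1)
  step 8: 0  (read c: 1→0)

So i = 1, j = 2, giving x = w[0:1] = b, y = w[1:2] = b, z = w[2:8] = ccbcac.
Check: |xy| = 2 ≤ 4 and |y| = 1 ≥ 1. Reading y takes A from 3 back to 3, so every xyⁱz is accepted.
With |Q| = 4, pigeonhole forces a state repeat no later than step 4; the substring read between the first and second visits to that state can be pumped.

b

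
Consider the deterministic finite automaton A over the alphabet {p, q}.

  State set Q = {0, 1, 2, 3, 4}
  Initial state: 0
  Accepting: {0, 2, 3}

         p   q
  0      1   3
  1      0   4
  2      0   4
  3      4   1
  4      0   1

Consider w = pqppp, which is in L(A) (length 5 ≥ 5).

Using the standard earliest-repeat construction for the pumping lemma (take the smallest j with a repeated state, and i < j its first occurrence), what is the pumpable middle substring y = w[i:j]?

Run of A on w = p q p p p:
  step 0: 0  (start)
  step 1: 1  (read p: 0→1)
  step 2: 4  (read q: 1→4)
  step 3: 0  (read p: 4→0)   ← first repeat (0 seen earlier)
  step 4: 1  (read p: 0→1)
  step 5: 0  (read p: 1→0)

So i = 0, j = 3, giving x = w[0:0] = ε, y = w[0:3] = pqp, z = w[3:5] = pp.
Check: |xy| = 3 ≤ 5 and |y| = 3 ≥ 1. Reading y takes A from 0 back to 0, so every xyⁱz is accepted.
Pumping length from the standard proof: p = 5 (the number of states). The repeated state found above gives |xy| = j ≤ 5 and |y| = j − i ≥ 1.

pqp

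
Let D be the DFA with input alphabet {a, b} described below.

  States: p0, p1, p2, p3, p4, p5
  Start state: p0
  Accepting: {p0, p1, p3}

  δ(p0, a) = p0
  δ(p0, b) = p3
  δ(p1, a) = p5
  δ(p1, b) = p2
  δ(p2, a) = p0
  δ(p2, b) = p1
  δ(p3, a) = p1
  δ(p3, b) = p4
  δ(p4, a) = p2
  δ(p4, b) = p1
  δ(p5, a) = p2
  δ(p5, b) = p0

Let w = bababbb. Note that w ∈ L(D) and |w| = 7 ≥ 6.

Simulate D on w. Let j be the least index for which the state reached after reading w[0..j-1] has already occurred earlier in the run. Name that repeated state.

p0

Run of D on w = b a b a b b b:
  step 0: p0  (start)
  step 1: p3  (read b: p0→p3)
  step 2: p1  (read a: p3→p1)
  step 3: p2  (read b: p1→p2)
  step 4: p0  (read a: p2→p0)   ← first repeat (p0 seen earlier)
  step 5: p3  (read b: p0→p3)
  step 6: p4  (read b: p3→p4)
  step 7: p1  (read b: p4→p1)

The earliest repeat is at step j = 4: D is in p0, which it already visited at step i = 0.
Pumping length from the standard proof: p = 6 (the number of states). The repeated state found above gives |xy| = j ≤ 6 and |y| = j − i ≥ 1.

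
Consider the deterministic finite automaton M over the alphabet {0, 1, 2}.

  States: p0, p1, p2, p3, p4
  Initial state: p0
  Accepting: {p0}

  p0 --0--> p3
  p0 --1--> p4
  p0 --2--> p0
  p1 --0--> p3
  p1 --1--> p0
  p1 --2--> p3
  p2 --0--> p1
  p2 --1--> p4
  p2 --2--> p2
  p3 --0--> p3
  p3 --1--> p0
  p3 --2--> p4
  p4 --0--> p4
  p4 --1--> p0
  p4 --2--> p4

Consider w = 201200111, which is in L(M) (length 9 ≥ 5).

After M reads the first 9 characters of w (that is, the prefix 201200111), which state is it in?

State sequence: p0 -2-> p0 -0-> p3 -1-> p0 -2-> p0 -0-> p3 -0-> p3 -1-> p0 -1-> p4 -1-> p0

After reading 9 characters, M is in state p0.
(This kind of state-tracing is the core of the pumping-lemma construction: with 5 states, pigeonhole forces a repeat within the first 5 steps.)

p0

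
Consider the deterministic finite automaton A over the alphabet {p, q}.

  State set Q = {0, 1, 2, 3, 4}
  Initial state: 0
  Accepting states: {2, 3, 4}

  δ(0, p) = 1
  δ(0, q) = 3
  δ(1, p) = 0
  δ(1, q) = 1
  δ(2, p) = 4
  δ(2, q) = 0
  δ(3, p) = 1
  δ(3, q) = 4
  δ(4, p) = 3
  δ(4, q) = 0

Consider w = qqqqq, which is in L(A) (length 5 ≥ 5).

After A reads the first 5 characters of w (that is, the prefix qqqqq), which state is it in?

4

State sequence: 0 -q-> 3 -q-> 4 -q-> 0 -q-> 3 -q-> 4

After reading 5 characters, A is in state 4.
(This kind of state-tracing is the core of the pumping-lemma construction: with 5 states, pigeonhole forces a repeat within the first 5 steps.)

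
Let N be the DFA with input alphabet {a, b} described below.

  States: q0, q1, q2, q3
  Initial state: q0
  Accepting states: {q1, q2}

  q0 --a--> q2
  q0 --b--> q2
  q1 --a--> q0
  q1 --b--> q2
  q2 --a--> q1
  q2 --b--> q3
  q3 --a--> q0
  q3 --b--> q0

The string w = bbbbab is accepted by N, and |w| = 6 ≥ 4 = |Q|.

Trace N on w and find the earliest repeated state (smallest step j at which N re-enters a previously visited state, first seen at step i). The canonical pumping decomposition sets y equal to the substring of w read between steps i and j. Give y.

State sequence: q0 -b-> q2 -b-> q3 -b-> q0 -b-> q2 -a-> q1 -b-> q2
First repeat at step 3: q0 was already visited.

So i = 0, j = 3, giving x = w[0:0] = ε, y = w[0:3] = bbb, z = w[3:6] = bab.
Check: |xy| = 3 ≤ 4 and |y| = 3 ≥ 1. Reading y takes N from q0 back to q0, so every xyⁱz is accepted.
Pumping length from the standard proof: p = 4 (the number of states). The repeated state found above gives |xy| = j ≤ 4 and |y| = j − i ≥ 1.

bbb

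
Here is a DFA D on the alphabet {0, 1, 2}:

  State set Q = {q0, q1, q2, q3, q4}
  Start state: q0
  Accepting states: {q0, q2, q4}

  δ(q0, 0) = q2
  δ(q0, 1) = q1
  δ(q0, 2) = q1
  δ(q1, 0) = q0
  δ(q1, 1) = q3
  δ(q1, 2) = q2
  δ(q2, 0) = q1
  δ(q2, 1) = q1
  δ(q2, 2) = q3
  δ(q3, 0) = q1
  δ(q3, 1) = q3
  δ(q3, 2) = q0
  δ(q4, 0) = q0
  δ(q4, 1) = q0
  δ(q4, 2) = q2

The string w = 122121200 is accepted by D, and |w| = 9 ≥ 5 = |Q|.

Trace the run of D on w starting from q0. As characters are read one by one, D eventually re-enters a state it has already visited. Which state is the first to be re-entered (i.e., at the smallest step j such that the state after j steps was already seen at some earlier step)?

q3

State sequence: q0 -1-> q1 -2-> q2 -2-> q3 -1-> q3 -2-> q0 -1-> q1 -2-> q2 -0-> q1 -0-> q0
First repeat at step 4: q3 was already visited.

The earliest repeat is at step j = 4: D is in q3, which it already visited at step i = 3.
With |Q| = 5, pigeonhole forces a state repeat no later than step 5; the substring read between the first and second visits to that state can be pumped.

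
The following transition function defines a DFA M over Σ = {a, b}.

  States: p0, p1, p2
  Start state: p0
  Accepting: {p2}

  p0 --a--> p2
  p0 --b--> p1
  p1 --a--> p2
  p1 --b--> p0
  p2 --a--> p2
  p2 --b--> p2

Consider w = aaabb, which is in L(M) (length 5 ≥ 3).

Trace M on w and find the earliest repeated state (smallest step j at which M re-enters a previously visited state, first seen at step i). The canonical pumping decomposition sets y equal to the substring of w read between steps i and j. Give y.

a

Run of M on w = a a a b b:
  step 0: p0  (start)
  step 1: p2  (read a: p0→p2)
  step 2: p2  (read a: p2→p2)   ← first repeat (p2 seen earlier)
  step 3: p2  (read a: p2→p2)
  step 4: p2  (read b: p2→p2)
  step 5: p2  (read b: p2→p2)

So i = 1, j = 2, giving x = w[0:1] = a, y = w[1:2] = a, z = w[2:5] = abb.
Check: |xy| = 2 ≤ 3 and |y| = 1 ≥ 1. Reading y takes M from p2 back to p2, so every xyⁱz is accepted.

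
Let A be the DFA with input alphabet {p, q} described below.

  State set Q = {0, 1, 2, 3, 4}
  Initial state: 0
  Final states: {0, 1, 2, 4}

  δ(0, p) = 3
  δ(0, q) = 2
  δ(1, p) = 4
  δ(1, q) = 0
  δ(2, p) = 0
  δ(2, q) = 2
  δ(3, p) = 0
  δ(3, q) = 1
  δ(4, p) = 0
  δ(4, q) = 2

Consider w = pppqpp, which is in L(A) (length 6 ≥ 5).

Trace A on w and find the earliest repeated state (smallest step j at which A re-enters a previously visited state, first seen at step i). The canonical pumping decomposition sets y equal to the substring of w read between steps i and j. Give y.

State sequence: 0 -p-> 3 -p-> 0 -p-> 3 -q-> 1 -p-> 4 -p-> 0
First repeat at step 2: 0 was already visited.

So i = 0, j = 2, giving x = w[0:0] = ε, y = w[0:2] = pp, z = w[2:6] = pqpp.
Check: |xy| = 2 ≤ 5 and |y| = 2 ≥ 1. Reading y takes A from 0 back to 0, so every xyⁱz is accepted.
With |Q| = 5, pigeonhole forces a state repeat no later than step 5; the substring read between the first and second visits to that state can be pumped.

pp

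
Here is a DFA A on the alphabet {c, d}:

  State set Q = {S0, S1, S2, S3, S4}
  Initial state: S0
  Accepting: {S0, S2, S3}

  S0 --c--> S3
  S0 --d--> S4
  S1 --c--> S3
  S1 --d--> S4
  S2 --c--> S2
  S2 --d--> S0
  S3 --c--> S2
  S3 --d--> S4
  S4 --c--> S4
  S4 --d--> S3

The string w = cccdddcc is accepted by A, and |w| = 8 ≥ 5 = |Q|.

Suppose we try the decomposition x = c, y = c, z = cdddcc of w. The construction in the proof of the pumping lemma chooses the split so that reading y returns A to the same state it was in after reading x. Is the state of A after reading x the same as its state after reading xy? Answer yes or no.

Run of A on the first 2 characters of w = c c:
  step 0: S0  (start)
  step 1: S3  (read c: S0→S3)
  step 2: S2  (read c: S3→S2)

After x (step 1): S3. After xy (step 2): S2.
They differ (S3 ≠ S2), so y is not a cycle from the state after x; this split is not the one the pumping-lemma construction produces, and pumping y need not keep the string in L(A).

no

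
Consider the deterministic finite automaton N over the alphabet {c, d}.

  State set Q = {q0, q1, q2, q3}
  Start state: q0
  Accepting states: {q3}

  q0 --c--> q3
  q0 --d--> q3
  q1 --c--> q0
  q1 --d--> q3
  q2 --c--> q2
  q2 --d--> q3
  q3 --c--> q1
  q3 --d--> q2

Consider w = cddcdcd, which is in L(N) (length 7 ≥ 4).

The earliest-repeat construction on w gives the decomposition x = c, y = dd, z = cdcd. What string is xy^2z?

cddddcdcd

xy^2z = c·dd·dd·cdcd = cddddcdcd.
Reading y = dd takes N from q3 back to q3, so after x·y·y the machine is still in q3, and z then leads to the accepting state q3. Hence cddddcdcd ∈ L(N).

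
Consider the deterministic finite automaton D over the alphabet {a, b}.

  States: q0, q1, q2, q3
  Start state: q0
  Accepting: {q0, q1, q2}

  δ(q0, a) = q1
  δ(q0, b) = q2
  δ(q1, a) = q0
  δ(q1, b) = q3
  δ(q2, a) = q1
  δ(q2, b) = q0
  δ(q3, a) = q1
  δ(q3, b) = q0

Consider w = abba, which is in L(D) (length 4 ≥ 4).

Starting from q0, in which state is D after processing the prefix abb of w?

q0

Run of D on the first 3 characters of w = a b b:
  step 0: q0  (start)
  step 1: q1  (read a: q0→q1)
  step 2: q3  (read b: q1→q3)
  step 3: q0  (read b: q3→q0)

After reading 3 characters, D is in state q0.
(This kind of state-tracing is the core of the pumping-lemma construction: with 4 states, pigeonhole forces a repeat within the first 4 steps.)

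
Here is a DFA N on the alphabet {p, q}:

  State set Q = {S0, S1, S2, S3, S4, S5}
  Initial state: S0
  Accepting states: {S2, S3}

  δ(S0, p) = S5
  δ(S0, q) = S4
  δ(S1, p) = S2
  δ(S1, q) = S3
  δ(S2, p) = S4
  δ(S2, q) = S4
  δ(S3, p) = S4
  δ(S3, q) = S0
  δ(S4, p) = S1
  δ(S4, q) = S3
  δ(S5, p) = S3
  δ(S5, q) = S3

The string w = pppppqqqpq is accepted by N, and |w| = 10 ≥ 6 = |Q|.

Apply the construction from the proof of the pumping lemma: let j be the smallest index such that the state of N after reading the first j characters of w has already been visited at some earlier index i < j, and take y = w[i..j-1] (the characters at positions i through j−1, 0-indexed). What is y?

ppq

State sequence: S0 -p-> S5 -p-> S3 -p-> S4 -p-> S1 -p-> S2 -q-> S4 -q-> S3 -q-> S0 -p-> S5 -q-> S3
First repeat at step 6: S4 was already visited.

So i = 3, j = 6, giving x = w[0:3] = ppp, y = w[3:6] = ppq, z = w[6:10] = qqpq.
Check: |xy| = 6 ≤ 6 and |y| = 3 ≥ 1. Reading y takes N from S4 back to S4, so every xyⁱz is accepted.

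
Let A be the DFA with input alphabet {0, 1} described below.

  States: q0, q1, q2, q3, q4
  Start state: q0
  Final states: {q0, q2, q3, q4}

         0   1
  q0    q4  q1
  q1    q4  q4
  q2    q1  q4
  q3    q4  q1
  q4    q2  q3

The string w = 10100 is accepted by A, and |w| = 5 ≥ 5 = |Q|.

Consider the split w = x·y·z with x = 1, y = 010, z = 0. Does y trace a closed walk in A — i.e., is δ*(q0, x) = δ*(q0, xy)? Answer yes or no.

no

State sequence: q0 -1-> q1 -0-> q4 -1-> q3 -0-> q4

After x (step 1): q1. After xy (step 4): q4.
They differ (q1 ≠ q4), so y is not a cycle from the state after x; this split is not the one the pumping-lemma construction produces, and pumping y need not keep the string in L(A).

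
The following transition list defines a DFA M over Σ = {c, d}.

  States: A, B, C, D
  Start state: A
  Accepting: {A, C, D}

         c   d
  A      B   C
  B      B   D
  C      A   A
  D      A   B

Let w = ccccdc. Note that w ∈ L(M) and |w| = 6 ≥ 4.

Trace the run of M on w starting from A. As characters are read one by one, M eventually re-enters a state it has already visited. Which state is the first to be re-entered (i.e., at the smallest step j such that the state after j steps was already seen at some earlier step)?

B

State sequence: A -c-> B -c-> B -c-> B -c-> B -d-> D -c-> A
First repeat at step 2: B was already visited.

The earliest repeat is at step j = 2: M is in B, which it already visited at step i = 1.
The DFA has 4 states, so the proof of the pumping lemma guarantees a repeated state among the first 4+1 visited; the segment between the two visits is the pumpable y.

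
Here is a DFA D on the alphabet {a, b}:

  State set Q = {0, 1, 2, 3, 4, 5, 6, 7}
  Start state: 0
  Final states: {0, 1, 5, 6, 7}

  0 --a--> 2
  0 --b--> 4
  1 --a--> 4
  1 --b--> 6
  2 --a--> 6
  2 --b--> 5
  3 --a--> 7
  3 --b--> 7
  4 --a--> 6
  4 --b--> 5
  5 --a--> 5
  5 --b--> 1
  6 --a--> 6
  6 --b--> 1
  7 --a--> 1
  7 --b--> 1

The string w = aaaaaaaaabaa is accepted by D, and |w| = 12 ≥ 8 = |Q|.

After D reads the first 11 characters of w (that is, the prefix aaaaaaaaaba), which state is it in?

State sequence: 0 -a-> 2 -a-> 6 -a-> 6 -a-> 6 -a-> 6 -a-> 6 -a-> 6 -a-> 6 -a-> 6 -b-> 1 -a-> 4

After reading 11 characters, D is in state 4.

4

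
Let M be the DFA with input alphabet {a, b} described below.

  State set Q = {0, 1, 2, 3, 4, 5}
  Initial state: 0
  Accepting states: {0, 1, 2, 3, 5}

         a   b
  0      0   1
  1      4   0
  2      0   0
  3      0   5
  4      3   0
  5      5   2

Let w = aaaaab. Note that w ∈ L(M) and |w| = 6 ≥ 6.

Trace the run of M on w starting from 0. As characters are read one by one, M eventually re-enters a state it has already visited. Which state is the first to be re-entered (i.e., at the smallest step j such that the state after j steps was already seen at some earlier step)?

0

State sequence: 0 -a-> 0 -a-> 0 -a-> 0 -a-> 0 -a-> 0 -b-> 1
First repeat at step 1: 0 was already visited.

The earliest repeat is at step j = 1: M is in 0, which it already visited at step i = 0.
With |Q| = 6, pigeonhole forces a state repeat no later than step 6; the substring read between the first and second visits to that state can be pumped.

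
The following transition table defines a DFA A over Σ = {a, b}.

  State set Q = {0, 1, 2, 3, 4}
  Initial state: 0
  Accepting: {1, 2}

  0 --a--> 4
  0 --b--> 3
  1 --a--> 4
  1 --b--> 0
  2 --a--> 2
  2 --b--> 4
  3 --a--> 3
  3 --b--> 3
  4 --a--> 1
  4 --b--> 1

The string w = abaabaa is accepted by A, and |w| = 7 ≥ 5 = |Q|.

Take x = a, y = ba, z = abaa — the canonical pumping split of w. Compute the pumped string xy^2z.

ababaabaa

xy^2z = a·ba·ba·abaa = ababaabaa.
Reading y = ba takes A from 4 back to 4, so after x·y·y the machine is still in 4, and z then leads to the accepting state 1. Hence ababaabaa ∈ L(A).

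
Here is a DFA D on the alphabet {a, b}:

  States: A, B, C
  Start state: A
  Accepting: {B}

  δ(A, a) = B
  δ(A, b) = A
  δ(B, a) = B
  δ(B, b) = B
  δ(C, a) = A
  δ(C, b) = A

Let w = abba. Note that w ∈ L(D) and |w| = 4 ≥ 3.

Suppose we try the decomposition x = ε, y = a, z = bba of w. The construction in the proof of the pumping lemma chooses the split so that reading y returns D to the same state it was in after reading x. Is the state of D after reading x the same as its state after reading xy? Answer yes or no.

no

State sequence: A -a-> B

After x (step 0): A. After xy (step 1): B.
They differ (A ≠ B), so y is not a cycle from the state after x; this split is not the one the pumping-lemma construction produces, and pumping y need not keep the string in L(D).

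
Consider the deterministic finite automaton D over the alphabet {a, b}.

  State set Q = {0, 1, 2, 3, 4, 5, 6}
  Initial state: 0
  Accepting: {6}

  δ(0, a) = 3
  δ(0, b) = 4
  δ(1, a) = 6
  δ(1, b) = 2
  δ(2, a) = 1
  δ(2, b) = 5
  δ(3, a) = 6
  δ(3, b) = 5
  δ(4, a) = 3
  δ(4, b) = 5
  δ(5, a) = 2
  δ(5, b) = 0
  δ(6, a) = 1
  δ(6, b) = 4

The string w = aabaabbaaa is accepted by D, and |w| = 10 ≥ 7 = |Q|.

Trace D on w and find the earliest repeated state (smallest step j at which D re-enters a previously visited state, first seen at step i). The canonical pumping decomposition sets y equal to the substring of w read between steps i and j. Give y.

aba

Run of D on w = a a b a a b b a a a:
  step 0: 0  (start)
  step 1: 3  (read a: 0→3)
  step 2: 6  (read a: 3→6)
  step 3: 4  (read b: 6→4)
  step 4: 3  (read a: 4→3)   ← first repeat (3 seen earlier)
  step 5: 6  (read a: 3→6)
  step 6: 4  (read b: 6→4)
  step 7: 5  (read b: 4→5)
  step 8: 2  (read a: 5→2)
  step 9: 1  (read a: 2→1)
  step 10: 6  (read a: 1→6)

So i = 1, j = 4, giving x = w[0:1] = a, y = w[1:4] = aba, z = w[4:10] = abbaaa.
Check: |xy| = 4 ≤ 7 and |y| = 3 ≥ 1. Reading y takes D from 3 back to 3, so every xyⁱz is accepted.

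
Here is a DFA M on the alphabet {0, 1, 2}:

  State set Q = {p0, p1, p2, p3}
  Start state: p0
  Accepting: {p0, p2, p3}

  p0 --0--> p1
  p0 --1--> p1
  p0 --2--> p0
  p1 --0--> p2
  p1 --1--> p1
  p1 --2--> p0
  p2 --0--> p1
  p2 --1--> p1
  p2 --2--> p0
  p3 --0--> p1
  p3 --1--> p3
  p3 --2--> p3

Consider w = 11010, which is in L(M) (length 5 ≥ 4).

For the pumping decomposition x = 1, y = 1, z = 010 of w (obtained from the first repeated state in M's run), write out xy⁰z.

xy⁰z = xz = 1·010 = 1010.
Reading y = 1 takes M from p1 back to p1, so after x the machine is still in p1, and z then leads to the accepting state p2. Hence 1010 ∈ L(M).

1010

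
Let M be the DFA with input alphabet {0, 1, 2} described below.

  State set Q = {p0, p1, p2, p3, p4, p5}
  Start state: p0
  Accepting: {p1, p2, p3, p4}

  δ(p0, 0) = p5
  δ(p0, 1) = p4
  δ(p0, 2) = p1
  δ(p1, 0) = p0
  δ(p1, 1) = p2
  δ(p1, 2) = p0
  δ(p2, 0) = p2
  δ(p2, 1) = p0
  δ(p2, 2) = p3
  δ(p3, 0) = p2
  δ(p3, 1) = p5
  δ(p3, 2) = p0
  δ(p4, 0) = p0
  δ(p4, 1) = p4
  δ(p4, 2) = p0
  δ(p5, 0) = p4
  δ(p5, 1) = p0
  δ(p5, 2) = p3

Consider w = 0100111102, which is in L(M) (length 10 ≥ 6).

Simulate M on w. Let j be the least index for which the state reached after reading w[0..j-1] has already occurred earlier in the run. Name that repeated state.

p0

Run of M on w = 0 1 0 0 1 1 1 1 0 2:
  step 0: p0  (start)
  step 1: p5  (read 0: p0→p5)
  step 2: p0  (read 1: p5→p0)   ← first repeat (p0 seen earlier)
  step 3: p5  (read 0: p0→p5)
  step 4: p4  (read 0: p5→p4)
  step 5: p4  (read 1: p4→p4)
  step 6: p4  (read 1: p4→p4)
  step 7: p4  (read 1: p4→p4)
  step 8: p4  (read 1: p4→p4)
  step 9: p0  (read 0: p4→p0)
  step 10: p1  (read 2: p0→p1)

The earliest repeat is at step j = 2: M is in p0, which it already visited at step i = 0.
Since M has 6 states, any run of length ≥ 6 visits 6+1 states, so by pigeonhole some state repeats within the first 6 steps — that repeat gives the pumpable loop.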